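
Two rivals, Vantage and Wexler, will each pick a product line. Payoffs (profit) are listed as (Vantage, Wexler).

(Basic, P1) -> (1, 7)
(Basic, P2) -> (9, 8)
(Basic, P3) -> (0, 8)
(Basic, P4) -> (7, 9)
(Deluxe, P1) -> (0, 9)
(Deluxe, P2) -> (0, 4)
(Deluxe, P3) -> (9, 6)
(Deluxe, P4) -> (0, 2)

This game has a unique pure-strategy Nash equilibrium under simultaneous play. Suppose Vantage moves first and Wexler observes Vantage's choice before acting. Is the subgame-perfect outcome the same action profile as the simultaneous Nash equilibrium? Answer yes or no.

yes

Solve by backward induction (Vantage leads).
- Basic: Wexler compares 7, 8, 8, 9 and picks P4; Vantage would get 7.
- Deluxe: Wexler compares 9, 4, 6, 2 and picks P1; Vantage would get 0.
Maximizing over 7, 0, Vantage chooses Basic. Subgame-perfect outcome: (Basic, P4) with payoffs (7, 9).
Under simultaneous play:
Vantage's best replies: P1→Basic; P2→Basic; P3→Deluxe; P4→Basic.
Wexler's best replies: Basic→P4; Deluxe→P1.
The unique mutual best reply is (Basic, P4), giving (7, 9).
Sequential outcome (Basic, P4) coincides with the Nash profile (Basic, P4).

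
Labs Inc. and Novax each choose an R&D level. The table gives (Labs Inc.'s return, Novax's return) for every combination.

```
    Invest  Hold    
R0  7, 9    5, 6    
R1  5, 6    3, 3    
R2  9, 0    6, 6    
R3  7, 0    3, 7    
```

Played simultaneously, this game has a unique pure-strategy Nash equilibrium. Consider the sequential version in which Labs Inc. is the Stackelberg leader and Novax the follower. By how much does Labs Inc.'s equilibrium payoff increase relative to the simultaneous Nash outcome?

Solve by backward induction (Labs Inc. leads).
- R0 → Novax plays Invest (best of 9, 6); Labs Inc. gets 7.
- R1 → Novax plays Invest (best of 6, 3); Labs Inc. gets 5.
- R2 → Novax plays Hold (best of 0, 6); Labs Inc. gets 6.
- R3 → Novax plays Hold (best of 0, 7); Labs Inc. gets 3.
Among 7, 5, 6, 3, the best is 7 at R0. Subgame-perfect outcome: (R0, Invest) with payoffs (7, 9).
Now find the simultaneous Nash equilibrium.
Labs Inc.'s best replies: Invest→R2; Hold→R2.
Novax's best replies: R0→Invest; R1→Invest; R2→Hold; R3→Hold.
The unique mutual best reply is (R2, Hold), giving (6, 6).
Labs Inc.'s commitment gain: 7 − 6 = 1.

1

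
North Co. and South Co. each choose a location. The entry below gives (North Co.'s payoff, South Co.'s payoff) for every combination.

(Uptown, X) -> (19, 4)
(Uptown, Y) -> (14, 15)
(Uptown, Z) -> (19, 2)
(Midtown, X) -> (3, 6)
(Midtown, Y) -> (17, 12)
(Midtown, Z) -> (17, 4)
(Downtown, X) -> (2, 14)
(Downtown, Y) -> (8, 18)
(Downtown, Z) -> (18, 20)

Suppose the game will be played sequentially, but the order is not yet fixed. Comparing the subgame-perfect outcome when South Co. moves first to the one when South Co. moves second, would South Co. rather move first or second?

second

If North Co. leads: South Co.'s best replies are Uptown→Y, Midtown→Y, Downtown→Z; North Co.'s induced payoffs 14, 17, 18; outcome (Downtown, Z), payoffs (18, 20).
If South Co. leads: North Co.'s best replies are X→Uptown, Y→Midtown, Z→Uptown; South Co.'s induced payoffs 4, 12, 2; outcome (Midtown, Y), payoffs (17, 12).
South Co. gets 12 moving first and 20 moving second, so South Co. prefers to move second.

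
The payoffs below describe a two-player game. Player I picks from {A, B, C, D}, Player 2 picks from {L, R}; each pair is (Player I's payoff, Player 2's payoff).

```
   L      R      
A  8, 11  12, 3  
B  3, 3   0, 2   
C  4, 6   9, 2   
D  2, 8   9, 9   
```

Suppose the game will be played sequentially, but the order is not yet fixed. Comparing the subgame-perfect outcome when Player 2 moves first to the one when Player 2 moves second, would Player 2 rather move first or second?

If Player I leads: Player 2's best replies are A→L, B→L, C→L, D→R; Player I's induced payoffs 8, 3, 4, 9; outcome (D, R), payoffs (9, 9).
If Player 2 leads: Player I's best replies are L→A, R→A; Player 2's induced payoffs 11, 3; outcome (A, L), payoffs (8, 11).
Player 2 gets 11 moving first and 9 moving second, so Player 2 prefers to move first.

first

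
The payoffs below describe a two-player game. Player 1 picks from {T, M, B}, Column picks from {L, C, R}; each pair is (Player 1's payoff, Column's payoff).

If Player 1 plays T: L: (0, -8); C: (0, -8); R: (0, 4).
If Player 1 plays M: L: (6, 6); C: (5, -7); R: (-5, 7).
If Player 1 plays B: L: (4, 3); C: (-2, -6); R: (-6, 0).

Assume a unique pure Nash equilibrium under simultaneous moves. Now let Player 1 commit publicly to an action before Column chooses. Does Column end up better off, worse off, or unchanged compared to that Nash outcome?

Column best-responds to each possible Player 1 move:
- T: BR = R, leader payoff 0.
- M: BR = R, leader payoff -5.
- B: BR = L, leader payoff 4.
Maximizing over 0, -5, 4, Player 1 chooses B. Subgame-perfect outcome: (B, L) with payoffs (4, 3).
For the simultaneous game, intersect best replies.
Player 1's best replies: L→M; C→M; R→T.
Column's best replies: T→R; M→R; B→L.
The unique mutual best reply is (T, R), giving (0, 4).
Column earns 3 sequentially versus 4 at the Nash outcome: worse off.

worse off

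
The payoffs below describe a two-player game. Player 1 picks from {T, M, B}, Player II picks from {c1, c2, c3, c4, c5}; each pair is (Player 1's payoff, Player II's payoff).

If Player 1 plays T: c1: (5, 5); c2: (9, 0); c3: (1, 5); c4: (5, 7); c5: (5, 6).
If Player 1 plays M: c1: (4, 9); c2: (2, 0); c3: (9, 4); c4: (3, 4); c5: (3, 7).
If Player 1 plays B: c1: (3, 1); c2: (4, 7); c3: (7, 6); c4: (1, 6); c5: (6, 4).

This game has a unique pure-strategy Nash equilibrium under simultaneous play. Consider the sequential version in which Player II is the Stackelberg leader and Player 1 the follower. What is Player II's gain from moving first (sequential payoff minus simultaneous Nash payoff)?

0

Player 1 best-responds to each possible Player II move:
- c1 → Player 1 plays T (best of 5, 4, 3); Player II gets 5.
- c2 → Player 1 plays T (best of 9, 2, 4); Player II gets 0.
- c3 → Player 1 plays M (best of 1, 9, 7); Player II gets 4.
- c4 → Player 1 plays T (best of 5, 3, 1); Player II gets 7.
- c5 → Player 1 plays B (best of 5, 3, 6); Player II gets 4.
Among 5, 0, 4, 7, 4, the best is 7 at c4. Subgame-perfect outcome: (T, c4) with payoffs (5, 7).
For the simultaneous game, intersect best replies.
Player 1's best replies: c1→T; c2→T; c3→M; c4→T; c5→B.
Player II's best replies: T→c4; M→c1; B→c2.
Only (T, c4) has each player best-responding; Nash payoffs (5, 7).
Player II's commitment gain: 7 − 7 = 0.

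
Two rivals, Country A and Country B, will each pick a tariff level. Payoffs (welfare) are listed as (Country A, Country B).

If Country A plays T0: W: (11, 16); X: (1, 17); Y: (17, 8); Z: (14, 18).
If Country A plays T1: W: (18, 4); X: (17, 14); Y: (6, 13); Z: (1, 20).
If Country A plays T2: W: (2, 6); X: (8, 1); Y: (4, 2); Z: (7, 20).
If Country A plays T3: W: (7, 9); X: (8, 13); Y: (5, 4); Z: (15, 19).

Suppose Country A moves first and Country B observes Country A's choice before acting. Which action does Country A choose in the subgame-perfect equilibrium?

T3

Work backward from Country B's decision.
- T0: Country B compares 16, 17, 8, 18 and picks Z; Country A would get 14.
- T1: Country B compares 4, 14, 13, 20 and picks Z; Country A would get 1.
- T2: Country B compares 6, 1, 2, 20 and picks Z; Country A would get 7.
- T3: Country B compares 9, 13, 4, 19 and picks Z; Country A would get 15.
Country A's induced payoffs are 14, 1, 7, 15, so Country A commits to T3. Subgame-perfect outcome: (T3, Z) with payoffs (15, 19).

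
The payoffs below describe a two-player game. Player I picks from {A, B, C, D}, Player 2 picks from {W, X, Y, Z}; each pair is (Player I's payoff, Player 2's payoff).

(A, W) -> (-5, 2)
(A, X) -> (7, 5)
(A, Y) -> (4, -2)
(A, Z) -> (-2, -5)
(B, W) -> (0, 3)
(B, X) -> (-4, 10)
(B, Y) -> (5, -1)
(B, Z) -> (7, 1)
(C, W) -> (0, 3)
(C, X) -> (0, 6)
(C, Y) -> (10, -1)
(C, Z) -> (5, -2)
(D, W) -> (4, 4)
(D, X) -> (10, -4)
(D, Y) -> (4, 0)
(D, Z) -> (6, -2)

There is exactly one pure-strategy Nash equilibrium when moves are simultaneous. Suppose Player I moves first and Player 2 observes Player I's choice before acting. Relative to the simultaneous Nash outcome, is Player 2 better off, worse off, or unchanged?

better off

Work backward from Player 2's decision.
- A: Player 2 compares 2, 5, -2, -5 and picks X; Player I would get 7.
- B: Player 2 compares 3, 10, -1, 1 and picks X; Player I would get -4.
- C: Player 2 compares 3, 6, -1, -2 and picks X; Player I would get 0.
- D: Player 2 compares 4, -4, 0, -2 and picks W; Player I would get 4.
Among 7, -4, 0, 4, the best is 7 at A. Subgame-perfect outcome: (A, X) with payoffs (7, 5).
For the simultaneous game, intersect best replies.
Player I's best replies: W→D; X→D; Y→C; Z→B.
Player 2's best replies: A→X; B→X; C→X; D→W.
Only (D, W) has each player best-responding; Nash payoffs (4, 4).
Player 2 earns 5 sequentially versus 4 at the Nash outcome: better off.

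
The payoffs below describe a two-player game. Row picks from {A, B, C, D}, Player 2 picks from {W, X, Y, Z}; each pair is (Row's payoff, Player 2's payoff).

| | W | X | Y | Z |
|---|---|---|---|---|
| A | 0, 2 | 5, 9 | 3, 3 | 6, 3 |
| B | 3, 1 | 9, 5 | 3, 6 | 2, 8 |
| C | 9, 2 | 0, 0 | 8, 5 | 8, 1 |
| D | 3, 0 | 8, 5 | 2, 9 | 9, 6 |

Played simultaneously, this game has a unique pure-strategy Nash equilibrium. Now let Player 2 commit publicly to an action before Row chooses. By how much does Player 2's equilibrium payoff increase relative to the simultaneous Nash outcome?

1

Row best-responds to each possible Player 2 move:
- W: Row compares 0, 3, 9, 3 and picks C; Player 2 would get 2.
- X: Row compares 5, 9, 0, 8 and picks B; Player 2 would get 5.
- Y: Row compares 3, 3, 8, 2 and picks C; Player 2 would get 5.
- Z: Row compares 6, 2, 8, 9 and picks D; Player 2 would get 6.
Player 2's induced payoffs are 2, 5, 5, 6, so Player 2 commits to Z. Subgame-perfect outcome: (D, Z) with payoffs (9, 6).
Under simultaneous play:
Row's best replies: W→C; X→B; Y→C; Z→D.
Player 2's best replies: A→X; B→Z; C→Y; D→Y.
Only (C, Y) has each player best-responding; Nash payoffs (8, 5).
Player 2's commitment gain: 6 − 5 = 1.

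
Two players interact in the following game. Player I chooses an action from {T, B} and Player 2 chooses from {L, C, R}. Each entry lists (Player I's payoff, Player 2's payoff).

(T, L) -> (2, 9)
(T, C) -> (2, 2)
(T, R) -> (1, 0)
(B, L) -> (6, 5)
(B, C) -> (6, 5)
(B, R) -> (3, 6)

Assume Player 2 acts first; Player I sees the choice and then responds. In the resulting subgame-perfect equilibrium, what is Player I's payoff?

Work backward from Player I's decision.
- L → Player I plays B (best of 2, 6); Player 2 gets 5.
- C → Player I plays B (best of 2, 6); Player 2 gets 5.
- R → Player I plays B (best of 1, 3); Player 2 gets 6.
Among 5, 5, 6, the best is 6 at R. Subgame-perfect outcome: (B, R) with payoffs (3, 6).

3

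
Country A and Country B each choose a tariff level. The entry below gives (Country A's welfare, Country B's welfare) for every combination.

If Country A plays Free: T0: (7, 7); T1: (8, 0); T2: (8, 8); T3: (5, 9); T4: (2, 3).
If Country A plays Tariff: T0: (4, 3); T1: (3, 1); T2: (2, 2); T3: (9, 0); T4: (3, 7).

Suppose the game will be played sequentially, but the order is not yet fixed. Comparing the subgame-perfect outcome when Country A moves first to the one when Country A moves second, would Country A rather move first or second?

second

If Country A leads: Country B's best replies are Free→T3, Tariff→T4; Country A's induced payoffs 5, 3; outcome (Free, T3), payoffs (5, 9).
If Country B leads: Country A's best replies are T0→Free, T1→Free, T2→Free, T3→Tariff, T4→Tariff; Country B's induced payoffs 7, 0, 8, 0, 7; outcome (Free, T2), payoffs (8, 8).
Country A gets 5 moving first and 8 moving second, so Country A prefers to move second.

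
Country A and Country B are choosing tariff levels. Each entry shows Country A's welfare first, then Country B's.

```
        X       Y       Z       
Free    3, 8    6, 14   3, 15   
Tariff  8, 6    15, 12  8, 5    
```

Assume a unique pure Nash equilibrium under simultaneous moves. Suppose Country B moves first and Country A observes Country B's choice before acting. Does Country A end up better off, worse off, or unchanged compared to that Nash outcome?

Backward induction with Country B moving first.
- X: Country A compares 3, 8 and picks Tariff; Country B would get 6.
- Y: Country A compares 6, 15 and picks Tariff; Country B would get 12.
- Z: Country A compares 3, 8 and picks Tariff; Country B would get 5.
Maximizing over 6, 12, 5, Country B chooses Y. Subgame-perfect outcome: (Tariff, Y) with payoffs (15, 12).
Now find the simultaneous Nash equilibrium.
Country A's best replies: X→Tariff; Y→Tariff; Z→Tariff.
Country B's best replies: Free→Z; Tariff→Y.
Only (Tariff, Y) has each player best-responding; Nash payoffs (15, 12).
Country A earns 15 sequentially versus 15 at the Nash outcome: unchanged.

unchanged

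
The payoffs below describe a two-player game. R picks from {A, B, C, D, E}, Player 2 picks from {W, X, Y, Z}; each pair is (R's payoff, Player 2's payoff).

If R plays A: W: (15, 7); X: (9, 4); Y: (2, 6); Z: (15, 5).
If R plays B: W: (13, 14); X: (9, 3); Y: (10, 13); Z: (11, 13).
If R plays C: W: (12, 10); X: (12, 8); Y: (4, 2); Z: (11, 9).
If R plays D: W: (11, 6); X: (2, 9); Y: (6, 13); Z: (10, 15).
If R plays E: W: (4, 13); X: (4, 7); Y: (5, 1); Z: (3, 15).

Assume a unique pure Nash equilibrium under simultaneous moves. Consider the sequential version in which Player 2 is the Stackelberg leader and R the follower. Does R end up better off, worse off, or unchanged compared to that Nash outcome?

Backward induction with Player 2 moving first.
- W: R compares 15, 13, 12, 11, 4 and picks A; Player 2 would get 7.
- X: R compares 9, 9, 12, 2, 4 and picks C; Player 2 would get 8.
- Y: R compares 2, 10, 4, 6, 5 and picks B; Player 2 would get 13.
- Z: R compares 15, 11, 11, 10, 3 and picks A; Player 2 would get 5.
Among 7, 8, 13, 5, the best is 13 at Y. Subgame-perfect outcome: (B, Y) with payoffs (10, 13).
Now find the simultaneous Nash equilibrium.
R's best replies: W→A; X→C; Y→B; Z→A.
Player 2's best replies: A→W; B→W; C→W; D→Z; E→Z.
Only (A, W) has each player best-responding; Nash payoffs (15, 7).
R earns 10 sequentially versus 15 at the Nash outcome: worse off.

worse off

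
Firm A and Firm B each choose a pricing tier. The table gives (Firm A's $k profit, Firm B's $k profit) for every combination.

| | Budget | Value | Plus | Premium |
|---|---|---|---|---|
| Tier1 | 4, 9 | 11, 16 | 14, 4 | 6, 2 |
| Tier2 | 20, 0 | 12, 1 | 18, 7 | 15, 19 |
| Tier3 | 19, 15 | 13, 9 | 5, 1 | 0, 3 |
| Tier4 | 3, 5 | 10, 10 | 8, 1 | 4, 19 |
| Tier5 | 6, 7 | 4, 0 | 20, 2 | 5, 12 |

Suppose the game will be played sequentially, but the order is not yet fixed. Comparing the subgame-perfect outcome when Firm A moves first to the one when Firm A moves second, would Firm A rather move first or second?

first

If Firm A leads: Firm B's best replies are Tier1→Value, Tier2→Premium, Tier3→Budget, Tier4→Premium, Tier5→Premium; Firm A's induced payoffs 11, 15, 19, 4, 5; outcome (Tier3, Budget), payoffs (19, 15).
If Firm B leads: Firm A's best replies are Budget→Tier2, Value→Tier3, Plus→Tier5, Premium→Tier2; Firm B's induced payoffs 0, 9, 2, 19; outcome (Tier2, Premium), payoffs (15, 19).
Firm A gets 19 moving first and 15 moving second, so Firm A prefers to move first.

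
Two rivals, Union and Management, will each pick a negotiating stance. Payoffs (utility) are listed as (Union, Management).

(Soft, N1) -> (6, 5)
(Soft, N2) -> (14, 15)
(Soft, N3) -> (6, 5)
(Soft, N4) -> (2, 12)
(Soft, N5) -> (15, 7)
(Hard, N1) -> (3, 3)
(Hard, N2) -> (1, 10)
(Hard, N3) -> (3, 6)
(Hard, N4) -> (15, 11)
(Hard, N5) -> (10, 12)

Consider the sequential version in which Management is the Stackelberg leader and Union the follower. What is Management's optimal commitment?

Backward induction with Management moving first.
- N1 → Union plays Soft (best of 6, 3); Management gets 5.
- N2 → Union plays Soft (best of 14, 1); Management gets 15.
- N3 → Union plays Soft (best of 6, 3); Management gets 5.
- N4 → Union plays Hard (best of 2, 15); Management gets 11.
- N5 → Union plays Soft (best of 15, 10); Management gets 7.
Among 5, 15, 5, 11, 7, the best is 15 at N2. Subgame-perfect outcome: (Soft, N2) with payoffs (14, 15).

N2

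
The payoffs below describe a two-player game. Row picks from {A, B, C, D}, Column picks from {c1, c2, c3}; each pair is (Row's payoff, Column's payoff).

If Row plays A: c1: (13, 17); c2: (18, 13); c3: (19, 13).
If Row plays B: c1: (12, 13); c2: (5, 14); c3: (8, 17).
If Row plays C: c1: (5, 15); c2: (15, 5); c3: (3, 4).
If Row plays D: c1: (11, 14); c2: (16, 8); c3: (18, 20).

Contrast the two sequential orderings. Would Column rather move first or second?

second

If Row leads: Column's best replies are A→c1, B→c3, C→c1, D→c3; Row's induced payoffs 13, 8, 5, 18; outcome (D, c3), payoffs (18, 20).
If Column leads: Row's best replies are c1→A, c2→A, c3→A; Column's induced payoffs 17, 13, 13; outcome (A, c1), payoffs (13, 17).
Column gets 17 moving first and 20 moving second, so Column prefers to move second.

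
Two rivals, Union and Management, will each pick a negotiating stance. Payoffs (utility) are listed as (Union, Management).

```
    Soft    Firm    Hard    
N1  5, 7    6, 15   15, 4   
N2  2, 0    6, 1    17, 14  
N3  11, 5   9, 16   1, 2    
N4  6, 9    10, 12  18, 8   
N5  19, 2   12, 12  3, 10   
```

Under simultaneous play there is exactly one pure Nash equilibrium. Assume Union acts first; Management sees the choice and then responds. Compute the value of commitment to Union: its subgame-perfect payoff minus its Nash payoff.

Management best-responds to each possible Union move:
- N1 → Management plays Firm (best of 7, 15, 4); Union gets 6.
- N2 → Management plays Hard (best of 0, 1, 14); Union gets 17.
- N3 → Management plays Firm (best of 5, 16, 2); Union gets 9.
- N4 → Management plays Firm (best of 9, 12, 8); Union gets 10.
- N5 → Management plays Firm (best of 2, 12, 10); Union gets 12.
Union's induced payoffs are 6, 17, 9, 10, 12, so Union commits to N2. Subgame-perfect outcome: (N2, Hard) with payoffs (17, 14).
Now find the simultaneous Nash equilibrium.
Union's best replies: Soft→N5; Firm→N5; Hard→N4.
Management's best replies: N1→Firm; N2→Hard; N3→Firm; N4→Firm; N5→Firm.
Only (N5, Firm) has each player best-responding; Nash payoffs (12, 12).
Union's commitment gain: 17 − 12 = 5.

5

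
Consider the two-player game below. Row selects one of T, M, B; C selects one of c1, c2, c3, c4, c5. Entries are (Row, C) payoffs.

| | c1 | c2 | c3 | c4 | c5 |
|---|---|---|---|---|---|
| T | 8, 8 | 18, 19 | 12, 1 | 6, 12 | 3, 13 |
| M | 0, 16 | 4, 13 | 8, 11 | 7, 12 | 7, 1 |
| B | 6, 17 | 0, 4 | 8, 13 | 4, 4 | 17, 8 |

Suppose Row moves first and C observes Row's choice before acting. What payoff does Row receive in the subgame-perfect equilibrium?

C best-responds to each possible Row move:
- T: C compares 8, 19, 1, 12, 13 and picks c2; Row would get 18.
- M: C compares 16, 13, 11, 12, 1 and picks c1; Row would get 0.
- B: C compares 17, 4, 13, 4, 8 and picks c1; Row would get 6.
Maximizing over 18, 0, 6, Row chooses T. Subgame-perfect outcome: (T, c2) with payoffs (18, 19).

18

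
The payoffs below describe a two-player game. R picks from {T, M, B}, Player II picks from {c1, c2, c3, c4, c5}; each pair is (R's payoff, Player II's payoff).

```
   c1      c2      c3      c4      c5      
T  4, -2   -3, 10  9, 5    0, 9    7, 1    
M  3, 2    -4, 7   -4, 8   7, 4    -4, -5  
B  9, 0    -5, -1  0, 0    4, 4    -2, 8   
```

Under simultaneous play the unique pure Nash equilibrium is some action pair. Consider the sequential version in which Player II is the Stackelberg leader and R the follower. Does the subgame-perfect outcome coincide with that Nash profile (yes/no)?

Backward induction with Player II moving first.
- c1: R compares 4, 3, 9 and picks B; Player II would get 0.
- c2: R compares -3, -4, -5 and picks T; Player II would get 10.
- c3: R compares 9, -4, 0 and picks T; Player II would get 5.
- c4: R compares 0, 7, 4 and picks M; Player II would get 4.
- c5: R compares 7, -4, -2 and picks T; Player II would get 1.
Maximizing over 0, 10, 5, 4, 1, Player II chooses c2. Subgame-perfect outcome: (T, c2) with payoffs (-3, 10).
Under simultaneous play:
R's best replies: c1→B; c2→T; c3→T; c4→M; c5→T.
Player II's best replies: T→c2; M→c3; B→c5.
Only (T, c2) has each player best-responding; Nash payoffs (-3, 10).
Sequential outcome (T, c2) coincides with the Nash profile (T, c2).

yes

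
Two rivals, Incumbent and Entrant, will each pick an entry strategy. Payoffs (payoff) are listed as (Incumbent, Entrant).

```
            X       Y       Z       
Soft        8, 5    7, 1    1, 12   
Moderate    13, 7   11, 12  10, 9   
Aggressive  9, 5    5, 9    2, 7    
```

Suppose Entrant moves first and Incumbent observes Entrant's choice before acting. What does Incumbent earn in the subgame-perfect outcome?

Work backward from Incumbent's decision.
- X: Incumbent compares 8, 13, 9 and picks Moderate; Entrant would get 7.
- Y: Incumbent compares 7, 11, 5 and picks Moderate; Entrant would get 12.
- Z: Incumbent compares 1, 10, 2 and picks Moderate; Entrant would get 9.
Entrant's induced payoffs are 7, 12, 9, so Entrant commits to Y. Subgame-perfect outcome: (Moderate, Y) with payoffs (11, 12).

11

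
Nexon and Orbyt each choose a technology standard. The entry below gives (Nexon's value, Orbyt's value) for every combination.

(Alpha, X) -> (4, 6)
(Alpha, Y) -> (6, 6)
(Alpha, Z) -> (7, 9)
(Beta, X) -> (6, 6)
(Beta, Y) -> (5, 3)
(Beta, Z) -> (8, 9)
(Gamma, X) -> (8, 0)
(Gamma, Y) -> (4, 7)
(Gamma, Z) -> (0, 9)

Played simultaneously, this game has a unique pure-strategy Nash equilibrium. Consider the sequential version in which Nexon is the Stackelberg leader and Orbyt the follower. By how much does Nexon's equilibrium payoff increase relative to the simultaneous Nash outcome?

0

Work backward from Orbyt's decision.
- Alpha: BR = Z, leader payoff 7.
- Beta: BR = Z, leader payoff 8.
- Gamma: BR = Z, leader payoff 0.
Among 7, 8, 0, the best is 8 at Beta. Subgame-perfect outcome: (Beta, Z) with payoffs (8, 9).
Under simultaneous play:
Nexon's best replies: X→Gamma; Y→Alpha; Z→Beta.
Orbyt's best replies: Alpha→Z; Beta→Z; Gamma→Z.
Only (Beta, Z) has each player best-responding; Nash payoffs (8, 9).
Nexon's commitment gain: 8 − 8 = 0.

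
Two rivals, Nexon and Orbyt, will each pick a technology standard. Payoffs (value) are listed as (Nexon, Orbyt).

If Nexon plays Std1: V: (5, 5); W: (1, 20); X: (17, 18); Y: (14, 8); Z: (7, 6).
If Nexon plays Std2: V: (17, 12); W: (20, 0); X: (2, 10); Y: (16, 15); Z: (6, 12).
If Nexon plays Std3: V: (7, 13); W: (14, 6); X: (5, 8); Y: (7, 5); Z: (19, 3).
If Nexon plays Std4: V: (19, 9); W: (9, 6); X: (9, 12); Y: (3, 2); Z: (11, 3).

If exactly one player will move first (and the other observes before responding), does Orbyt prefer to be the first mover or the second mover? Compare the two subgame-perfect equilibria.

If Nexon leads: Orbyt's best replies are Std1→W, Std2→Y, Std3→V, Std4→X; Nexon's induced payoffs 1, 16, 7, 9; outcome (Std2, Y), payoffs (16, 15).
If Orbyt leads: Nexon's best replies are V→Std4, W→Std2, X→Std1, Y→Std2, Z→Std3; Orbyt's induced payoffs 9, 0, 18, 15, 3; outcome (Std1, X), payoffs (17, 18).
Orbyt gets 18 moving first and 15 moving second, so Orbyt prefers to move first.

first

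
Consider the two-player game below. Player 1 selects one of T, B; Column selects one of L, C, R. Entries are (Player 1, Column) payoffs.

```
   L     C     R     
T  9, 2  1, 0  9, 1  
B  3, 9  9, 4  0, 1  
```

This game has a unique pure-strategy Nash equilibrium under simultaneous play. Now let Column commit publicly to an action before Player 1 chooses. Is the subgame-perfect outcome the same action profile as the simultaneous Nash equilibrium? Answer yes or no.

Player 1 best-responds to each possible Column move:
- L → Player 1 plays T (best of 9, 3); Column gets 2.
- C → Player 1 plays B (best of 1, 9); Column gets 4.
- R → Player 1 plays T (best of 9, 0); Column gets 1.
Maximizing over 2, 4, 1, Column chooses C. Subgame-perfect outcome: (B, C) with payoffs (9, 4).
Now find the simultaneous Nash equilibrium.
Player 1's best replies: L→T; C→B; R→T.
Column's best replies: T→L; B→L.
Only (T, L) has each player best-responding; Nash payoffs (9, 2).
Sequential outcome (B, C) differs from the Nash profile (T, L).

no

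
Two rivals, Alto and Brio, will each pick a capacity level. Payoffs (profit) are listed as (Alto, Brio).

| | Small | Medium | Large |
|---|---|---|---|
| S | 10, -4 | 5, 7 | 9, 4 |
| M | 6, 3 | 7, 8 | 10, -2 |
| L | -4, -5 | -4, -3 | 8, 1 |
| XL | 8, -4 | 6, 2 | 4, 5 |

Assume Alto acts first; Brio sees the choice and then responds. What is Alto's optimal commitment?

L

Solve by backward induction (Alto leads).
- S → Brio plays Medium (best of -4, 7, 4); Alto gets 5.
- M → Brio plays Medium (best of 3, 8, -2); Alto gets 7.
- L → Brio plays Large (best of -5, -3, 1); Alto gets 8.
- XL → Brio plays Large (best of -4, 2, 5); Alto gets 4.
Alto's induced payoffs are 5, 7, 8, 4, so Alto commits to L. Subgame-perfect outcome: (L, Large) with payoffs (8, 1).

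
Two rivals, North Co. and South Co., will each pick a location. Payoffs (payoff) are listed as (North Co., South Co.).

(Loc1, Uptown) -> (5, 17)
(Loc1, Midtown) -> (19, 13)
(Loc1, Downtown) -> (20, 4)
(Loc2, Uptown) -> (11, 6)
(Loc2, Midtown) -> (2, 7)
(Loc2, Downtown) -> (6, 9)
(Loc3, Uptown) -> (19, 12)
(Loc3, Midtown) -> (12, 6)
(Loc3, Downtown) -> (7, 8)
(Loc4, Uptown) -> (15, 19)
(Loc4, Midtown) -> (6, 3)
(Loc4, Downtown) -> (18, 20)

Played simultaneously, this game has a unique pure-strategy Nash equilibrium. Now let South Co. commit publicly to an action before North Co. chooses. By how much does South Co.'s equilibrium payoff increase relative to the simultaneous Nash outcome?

1

Solve by backward induction (South Co. leads).
- Uptown → North Co. plays Loc3 (best of 5, 11, 19, 15); South Co. gets 12.
- Midtown → North Co. plays Loc1 (best of 19, 2, 12, 6); South Co. gets 13.
- Downtown → North Co. plays Loc1 (best of 20, 6, 7, 18); South Co. gets 4.
Among 12, 13, 4, the best is 13 at Midtown. Subgame-perfect outcome: (Loc1, Midtown) with payoffs (19, 13).
Under simultaneous play:
North Co.'s best replies: Uptown→Loc3; Midtown→Loc1; Downtown→Loc1.
South Co.'s best replies: Loc1→Uptown; Loc2→Downtown; Loc3→Uptown; Loc4→Downtown.
The unique mutual best reply is (Loc3, Uptown), giving (19, 12).
South Co.'s commitment gain: 13 − 12 = 1.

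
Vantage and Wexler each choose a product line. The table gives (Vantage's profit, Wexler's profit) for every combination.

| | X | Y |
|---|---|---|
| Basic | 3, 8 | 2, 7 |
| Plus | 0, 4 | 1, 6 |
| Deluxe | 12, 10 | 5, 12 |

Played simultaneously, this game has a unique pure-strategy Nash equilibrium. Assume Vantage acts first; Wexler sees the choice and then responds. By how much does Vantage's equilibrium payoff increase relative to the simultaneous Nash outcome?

Wexler best-responds to each possible Vantage move:
- Basic: Wexler compares 8, 7 and picks X; Vantage would get 3.
- Plus: Wexler compares 4, 6 and picks Y; Vantage would get 1.
- Deluxe: Wexler compares 10, 12 and picks Y; Vantage would get 5.
Vantage's induced payoffs are 3, 1, 5, so Vantage commits to Deluxe. Subgame-perfect outcome: (Deluxe, Y) with payoffs (5, 12).
For the simultaneous game, intersect best replies.
Vantage's best replies: X→Deluxe; Y→Deluxe.
Wexler's best replies: Basic→X; Plus→Y; Deluxe→Y.
The unique mutual best reply is (Deluxe, Y), giving (5, 12).
Vantage's commitment gain: 5 − 5 = 0.

0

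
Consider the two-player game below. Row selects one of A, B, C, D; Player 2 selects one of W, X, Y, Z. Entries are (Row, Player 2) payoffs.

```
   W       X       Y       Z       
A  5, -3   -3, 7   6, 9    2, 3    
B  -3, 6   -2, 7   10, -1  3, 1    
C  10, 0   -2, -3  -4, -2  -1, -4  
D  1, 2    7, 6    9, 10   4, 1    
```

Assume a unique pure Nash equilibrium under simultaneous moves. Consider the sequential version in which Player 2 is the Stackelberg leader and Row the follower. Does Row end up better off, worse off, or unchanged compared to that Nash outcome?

Backward induction with Player 2 moving first.
- W: Row compares 5, -3, 10, 1 and picks C; Player 2 would get 0.
- X: Row compares -3, -2, -2, 7 and picks D; Player 2 would get 6.
- Y: Row compares 6, 10, -4, 9 and picks B; Player 2 would get -1.
- Z: Row compares 2, 3, -1, 4 and picks D; Player 2 would get 1.
Maximizing over 0, 6, -1, 1, Player 2 chooses X. Subgame-perfect outcome: (D, X) with payoffs (7, 6).
Under simultaneous play:
Row's best replies: W→C; X→D; Y→B; Z→D.
Player 2's best replies: A→Y; B→X; C→W; D→Y.
Only (C, W) has each player best-responding; Nash payoffs (10, 0).
Row earns 7 sequentially versus 10 at the Nash outcome: worse off.

worse off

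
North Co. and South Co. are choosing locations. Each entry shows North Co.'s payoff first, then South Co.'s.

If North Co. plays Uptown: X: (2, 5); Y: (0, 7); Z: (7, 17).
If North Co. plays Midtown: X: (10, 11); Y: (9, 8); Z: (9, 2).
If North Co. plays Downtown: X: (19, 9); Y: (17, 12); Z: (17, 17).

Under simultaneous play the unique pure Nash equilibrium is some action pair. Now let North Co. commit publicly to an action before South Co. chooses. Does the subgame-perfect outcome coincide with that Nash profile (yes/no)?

yes

Work backward from South Co.'s decision.
- Uptown: South Co. compares 5, 7, 17 and picks Z; North Co. would get 7.
- Midtown: South Co. compares 11, 8, 2 and picks X; North Co. would get 10.
- Downtown: South Co. compares 9, 12, 17 and picks Z; North Co. would get 17.
Among 7, 10, 17, the best is 17 at Downtown. Subgame-perfect outcome: (Downtown, Z) with payoffs (17, 17).
Under simultaneous play:
North Co.'s best replies: X→Downtown; Y→Downtown; Z→Downtown.
South Co.'s best replies: Uptown→Z; Midtown→X; Downtown→Z.
The unique mutual best reply is (Downtown, Z), giving (17, 17).
Sequential outcome (Downtown, Z) coincides with the Nash profile (Downtown, Z).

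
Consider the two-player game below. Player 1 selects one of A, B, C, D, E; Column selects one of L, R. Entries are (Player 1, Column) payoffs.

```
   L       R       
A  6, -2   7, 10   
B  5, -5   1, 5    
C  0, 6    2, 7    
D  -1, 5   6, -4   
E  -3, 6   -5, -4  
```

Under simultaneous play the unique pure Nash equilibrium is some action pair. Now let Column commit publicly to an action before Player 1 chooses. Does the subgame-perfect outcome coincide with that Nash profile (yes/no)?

Backward induction with Column moving first.
- L → Player 1 plays A (best of 6, 5, 0, -1, -3); Column gets -2.
- R → Player 1 plays A (best of 7, 1, 2, 6, -5); Column gets 10.
Column's induced payoffs are -2, 10, so Column commits to R. Subgame-perfect outcome: (A, R) with payoffs (7, 10).
Under simultaneous play:
Player 1's best replies: L→A; R→A.
Column's best replies: A→R; B→R; C→R; D→L; E→L.
Only (A, R) has each player best-responding; Nash payoffs (7, 10).
Sequential outcome (A, R) coincides with the Nash profile (A, R).

yes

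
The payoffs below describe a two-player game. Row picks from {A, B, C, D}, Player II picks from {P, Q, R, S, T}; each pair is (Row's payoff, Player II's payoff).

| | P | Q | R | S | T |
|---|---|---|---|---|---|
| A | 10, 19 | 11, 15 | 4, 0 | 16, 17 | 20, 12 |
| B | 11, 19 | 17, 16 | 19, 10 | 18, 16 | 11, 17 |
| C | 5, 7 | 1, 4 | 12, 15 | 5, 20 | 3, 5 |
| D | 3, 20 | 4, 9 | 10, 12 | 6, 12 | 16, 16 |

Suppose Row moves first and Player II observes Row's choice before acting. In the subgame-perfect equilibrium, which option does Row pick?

B

Work backward from Player II's decision.
- A: BR = P, leader payoff 10.
- B: BR = P, leader payoff 11.
- C: BR = S, leader payoff 5.
- D: BR = P, leader payoff 3.
Among 10, 11, 5, 3, the best is 11 at B. Subgame-perfect outcome: (B, P) with payoffs (11, 19).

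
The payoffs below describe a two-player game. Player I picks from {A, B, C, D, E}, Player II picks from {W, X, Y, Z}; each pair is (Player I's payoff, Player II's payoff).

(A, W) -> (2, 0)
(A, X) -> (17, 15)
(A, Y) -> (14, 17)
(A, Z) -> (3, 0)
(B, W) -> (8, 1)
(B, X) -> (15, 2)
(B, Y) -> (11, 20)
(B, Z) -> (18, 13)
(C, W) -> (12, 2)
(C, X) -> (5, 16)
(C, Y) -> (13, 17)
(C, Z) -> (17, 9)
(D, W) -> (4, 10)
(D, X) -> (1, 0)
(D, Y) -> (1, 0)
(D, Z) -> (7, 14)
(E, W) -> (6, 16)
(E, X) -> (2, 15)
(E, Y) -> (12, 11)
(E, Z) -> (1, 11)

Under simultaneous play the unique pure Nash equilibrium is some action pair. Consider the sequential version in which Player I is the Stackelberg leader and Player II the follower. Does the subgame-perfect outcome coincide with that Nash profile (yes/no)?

Player II best-responds to each possible Player I move:
- A: Player II compares 0, 15, 17, 0 and picks Y; Player I would get 14.
- B: Player II compares 1, 2, 20, 13 and picks Y; Player I would get 11.
- C: Player II compares 2, 16, 17, 9 and picks Y; Player I would get 13.
- D: Player II compares 10, 0, 0, 14 and picks Z; Player I would get 7.
- E: Player II compares 16, 15, 11, 11 and picks W; Player I would get 6.
Maximizing over 14, 11, 13, 7, 6, Player I chooses A. Subgame-perfect outcome: (A, Y) with payoffs (14, 17).
Under simultaneous play:
Player I's best replies: W→C; X→A; Y→A; Z→B.
Player II's best replies: A→Y; B→Y; C→Y; D→Z; E→W.
The unique mutual best reply is (A, Y), giving (14, 17).
Sequential outcome (A, Y) coincides with the Nash profile (A, Y).

yes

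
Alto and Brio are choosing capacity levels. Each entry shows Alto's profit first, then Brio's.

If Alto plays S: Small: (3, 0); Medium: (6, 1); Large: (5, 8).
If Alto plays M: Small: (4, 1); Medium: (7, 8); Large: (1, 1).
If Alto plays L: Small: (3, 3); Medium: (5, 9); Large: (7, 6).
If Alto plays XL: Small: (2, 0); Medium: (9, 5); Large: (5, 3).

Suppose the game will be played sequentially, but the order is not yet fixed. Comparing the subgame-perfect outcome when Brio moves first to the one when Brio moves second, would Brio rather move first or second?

first

If Alto leads: Brio's best replies are S→Large, M→Medium, L→Medium, XL→Medium; Alto's induced payoffs 5, 7, 5, 9; outcome (XL, Medium), payoffs (9, 5).
If Brio leads: Alto's best replies are Small→M, Medium→XL, Large→L; Brio's induced payoffs 1, 5, 6; outcome (L, Large), payoffs (7, 6).
Brio gets 6 moving first and 5 moving second, so Brio prefers to move first.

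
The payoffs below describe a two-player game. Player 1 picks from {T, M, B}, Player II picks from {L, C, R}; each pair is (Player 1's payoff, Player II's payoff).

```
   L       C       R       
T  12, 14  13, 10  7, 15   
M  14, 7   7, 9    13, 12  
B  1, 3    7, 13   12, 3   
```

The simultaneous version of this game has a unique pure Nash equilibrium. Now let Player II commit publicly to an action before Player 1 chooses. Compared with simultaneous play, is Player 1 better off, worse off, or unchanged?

Solve by backward induction (Player II leads).
- L: BR = M, leader payoff 7.
- C: BR = T, leader payoff 10.
- R: BR = M, leader payoff 12.
Maximizing over 7, 10, 12, Player II chooses R. Subgame-perfect outcome: (M, R) with payoffs (13, 12).
Now find the simultaneous Nash equilibrium.
Player 1's best replies: L→M; C→T; R→M.
Player II's best replies: T→R; M→R; B→C.
The unique mutual best reply is (M, R), giving (13, 12).
Player 1 earns 13 sequentially versus 13 at the Nash outcome: unchanged.

unchanged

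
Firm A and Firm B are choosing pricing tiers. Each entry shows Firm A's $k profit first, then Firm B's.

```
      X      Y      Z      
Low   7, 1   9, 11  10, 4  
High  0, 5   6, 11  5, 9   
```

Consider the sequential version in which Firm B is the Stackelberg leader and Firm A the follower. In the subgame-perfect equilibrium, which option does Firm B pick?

Y

Solve by backward induction (Firm B leads).
- X → Firm A plays Low (best of 7, 0); Firm B gets 1.
- Y → Firm A plays Low (best of 9, 6); Firm B gets 11.
- Z → Firm A plays Low (best of 10, 5); Firm B gets 4.
Firm B's induced payoffs are 1, 11, 4, so Firm B commits to Y. Subgame-perfect outcome: (Low, Y) with payoffs (9, 11).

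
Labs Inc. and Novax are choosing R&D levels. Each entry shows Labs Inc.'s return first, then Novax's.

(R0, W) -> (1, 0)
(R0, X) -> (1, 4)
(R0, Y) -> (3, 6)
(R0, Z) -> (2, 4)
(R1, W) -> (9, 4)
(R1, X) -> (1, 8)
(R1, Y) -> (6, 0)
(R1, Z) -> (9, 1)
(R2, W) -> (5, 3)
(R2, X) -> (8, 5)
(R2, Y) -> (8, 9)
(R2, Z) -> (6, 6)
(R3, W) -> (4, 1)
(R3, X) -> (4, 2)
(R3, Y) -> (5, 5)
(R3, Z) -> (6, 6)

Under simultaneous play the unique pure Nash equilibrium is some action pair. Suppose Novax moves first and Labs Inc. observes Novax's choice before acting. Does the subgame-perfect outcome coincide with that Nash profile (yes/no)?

Backward induction with Novax moving first.
- W: BR = R1, leader payoff 4.
- X: BR = R2, leader payoff 5.
- Y: BR = R2, leader payoff 9.
- Z: BR = R1, leader payoff 1.
Maximizing over 4, 5, 9, 1, Novax chooses Y. Subgame-perfect outcome: (R2, Y) with payoffs (8, 9).
For the simultaneous game, intersect best replies.
Labs Inc.'s best replies: W→R1; X→R2; Y→R2; Z→R1.
Novax's best replies: R0→Y; R1→X; R2→Y; R3→Z.
Only (R2, Y) has each player best-responding; Nash payoffs (8, 9).
Sequential outcome (R2, Y) coincides with the Nash profile (R2, Y).

yes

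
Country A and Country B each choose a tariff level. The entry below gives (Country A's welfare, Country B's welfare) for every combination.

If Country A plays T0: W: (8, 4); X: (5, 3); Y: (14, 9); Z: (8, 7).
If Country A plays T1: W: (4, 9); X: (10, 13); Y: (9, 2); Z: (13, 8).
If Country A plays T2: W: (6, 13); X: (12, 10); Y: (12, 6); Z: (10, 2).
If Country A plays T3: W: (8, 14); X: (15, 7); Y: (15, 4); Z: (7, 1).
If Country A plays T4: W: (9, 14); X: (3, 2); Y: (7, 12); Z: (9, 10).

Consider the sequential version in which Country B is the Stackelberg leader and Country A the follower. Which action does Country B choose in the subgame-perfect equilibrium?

Backward induction with Country B moving first.
- W → Country A plays T4 (best of 8, 4, 6, 8, 9); Country B gets 14.
- X → Country A plays T3 (best of 5, 10, 12, 15, 3); Country B gets 7.
- Y → Country A plays T3 (best of 14, 9, 12, 15, 7); Country B gets 4.
- Z → Country A plays T1 (best of 8, 13, 10, 7, 9); Country B gets 8.
Among 14, 7, 4, 8, the best is 14 at W. Subgame-perfect outcome: (T4, W) with payoffs (9, 14).

W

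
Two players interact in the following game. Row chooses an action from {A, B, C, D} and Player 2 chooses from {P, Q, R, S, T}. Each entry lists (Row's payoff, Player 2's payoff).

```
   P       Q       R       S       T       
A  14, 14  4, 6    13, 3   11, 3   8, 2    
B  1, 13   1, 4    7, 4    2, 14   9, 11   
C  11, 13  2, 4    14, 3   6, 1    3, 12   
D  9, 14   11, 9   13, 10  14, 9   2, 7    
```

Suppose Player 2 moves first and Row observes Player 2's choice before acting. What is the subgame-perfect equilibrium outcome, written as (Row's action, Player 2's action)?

Row best-responds to each possible Player 2 move:
- P → Row plays A (best of 14, 1, 11, 9); Player 2 gets 14.
- Q → Row plays D (best of 4, 1, 2, 11); Player 2 gets 9.
- R → Row plays C (best of 13, 7, 14, 13); Player 2 gets 3.
- S → Row plays D (best of 11, 2, 6, 14); Player 2 gets 9.
- T → Row plays B (best of 8, 9, 3, 2); Player 2 gets 11.
Maximizing over 14, 9, 3, 9, 11, Player 2 chooses P. Subgame-perfect outcome: (A, P) with payoffs (14, 14).

(A, P)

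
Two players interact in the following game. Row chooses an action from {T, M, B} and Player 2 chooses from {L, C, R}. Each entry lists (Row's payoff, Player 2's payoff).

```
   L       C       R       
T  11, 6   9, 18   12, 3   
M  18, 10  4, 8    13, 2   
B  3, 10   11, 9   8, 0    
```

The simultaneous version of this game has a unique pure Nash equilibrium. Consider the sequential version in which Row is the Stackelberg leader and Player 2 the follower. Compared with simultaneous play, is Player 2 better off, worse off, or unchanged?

unchanged

Solve by backward induction (Row leads).
- T → Player 2 plays C (best of 6, 18, 3); Row gets 9.
- M → Player 2 plays L (best of 10, 8, 2); Row gets 18.
- B → Player 2 plays L (best of 10, 9, 0); Row gets 3.
Among 9, 18, 3, the best is 18 at M. Subgame-perfect outcome: (M, L) with payoffs (18, 10).
For the simultaneous game, intersect best replies.
Row's best replies: L→M; C→B; R→M.
Player 2's best replies: T→C; M→L; B→L.
Only (M, L) has each player best-responding; Nash payoffs (18, 10).
Player 2 earns 10 sequentially versus 10 at the Nash outcome: unchanged.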